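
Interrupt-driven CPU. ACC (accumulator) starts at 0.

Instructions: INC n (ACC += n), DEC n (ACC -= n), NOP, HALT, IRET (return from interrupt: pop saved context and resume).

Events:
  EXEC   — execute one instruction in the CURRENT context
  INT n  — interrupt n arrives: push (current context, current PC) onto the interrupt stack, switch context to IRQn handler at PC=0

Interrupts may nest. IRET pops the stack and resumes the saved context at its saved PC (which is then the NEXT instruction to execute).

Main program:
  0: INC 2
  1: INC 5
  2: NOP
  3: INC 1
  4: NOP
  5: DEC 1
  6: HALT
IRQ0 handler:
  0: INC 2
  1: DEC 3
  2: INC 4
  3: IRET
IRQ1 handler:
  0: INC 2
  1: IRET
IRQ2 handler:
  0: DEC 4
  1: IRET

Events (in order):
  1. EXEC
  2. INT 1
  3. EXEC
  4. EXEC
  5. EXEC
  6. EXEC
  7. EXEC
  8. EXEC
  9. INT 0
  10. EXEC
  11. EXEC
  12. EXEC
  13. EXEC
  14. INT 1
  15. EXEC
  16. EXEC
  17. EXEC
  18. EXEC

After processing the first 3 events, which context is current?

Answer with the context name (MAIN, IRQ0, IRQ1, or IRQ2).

Event 1 (EXEC): [MAIN] PC=0: INC 2 -> ACC=2
Event 2 (INT 1): INT 1 arrives: push (MAIN, PC=1), enter IRQ1 at PC=0 (depth now 1)
Event 3 (EXEC): [IRQ1] PC=0: INC 2 -> ACC=4

Answer: IRQ1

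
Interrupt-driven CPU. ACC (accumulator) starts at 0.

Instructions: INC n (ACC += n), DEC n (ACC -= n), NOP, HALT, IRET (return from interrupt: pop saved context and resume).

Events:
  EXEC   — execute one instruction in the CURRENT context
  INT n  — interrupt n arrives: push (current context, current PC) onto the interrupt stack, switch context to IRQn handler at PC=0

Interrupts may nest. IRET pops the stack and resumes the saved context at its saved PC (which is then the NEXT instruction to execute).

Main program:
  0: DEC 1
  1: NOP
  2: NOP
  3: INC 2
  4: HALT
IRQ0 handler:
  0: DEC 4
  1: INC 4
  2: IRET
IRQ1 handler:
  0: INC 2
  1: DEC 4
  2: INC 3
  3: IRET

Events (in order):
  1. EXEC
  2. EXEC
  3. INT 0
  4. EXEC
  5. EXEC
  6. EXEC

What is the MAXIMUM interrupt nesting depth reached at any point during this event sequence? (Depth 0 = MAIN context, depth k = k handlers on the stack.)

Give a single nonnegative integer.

Answer: 1

Derivation:
Event 1 (EXEC): [MAIN] PC=0: DEC 1 -> ACC=-1 [depth=0]
Event 2 (EXEC): [MAIN] PC=1: NOP [depth=0]
Event 3 (INT 0): INT 0 arrives: push (MAIN, PC=2), enter IRQ0 at PC=0 (depth now 1) [depth=1]
Event 4 (EXEC): [IRQ0] PC=0: DEC 4 -> ACC=-5 [depth=1]
Event 5 (EXEC): [IRQ0] PC=1: INC 4 -> ACC=-1 [depth=1]
Event 6 (EXEC): [IRQ0] PC=2: IRET -> resume MAIN at PC=2 (depth now 0) [depth=0]
Max depth observed: 1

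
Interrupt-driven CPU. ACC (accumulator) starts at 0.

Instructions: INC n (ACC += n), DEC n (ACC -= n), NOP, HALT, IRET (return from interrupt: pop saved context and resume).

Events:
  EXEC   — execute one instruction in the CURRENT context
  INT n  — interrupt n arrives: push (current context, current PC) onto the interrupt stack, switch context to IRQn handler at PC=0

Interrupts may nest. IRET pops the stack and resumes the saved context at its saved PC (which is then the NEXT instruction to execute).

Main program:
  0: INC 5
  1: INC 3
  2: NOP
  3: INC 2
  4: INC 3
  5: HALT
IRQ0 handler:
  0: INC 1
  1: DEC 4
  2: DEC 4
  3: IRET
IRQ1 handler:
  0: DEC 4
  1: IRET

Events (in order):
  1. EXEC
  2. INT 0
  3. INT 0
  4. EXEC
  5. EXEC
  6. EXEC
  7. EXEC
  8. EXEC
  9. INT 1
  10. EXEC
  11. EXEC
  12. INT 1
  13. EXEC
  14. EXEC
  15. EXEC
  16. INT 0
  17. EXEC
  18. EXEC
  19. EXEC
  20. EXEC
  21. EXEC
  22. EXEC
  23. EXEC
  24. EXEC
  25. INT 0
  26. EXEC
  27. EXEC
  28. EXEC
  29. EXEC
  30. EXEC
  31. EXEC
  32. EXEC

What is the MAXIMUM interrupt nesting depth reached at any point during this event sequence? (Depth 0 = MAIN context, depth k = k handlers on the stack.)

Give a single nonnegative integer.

Event 1 (EXEC): [MAIN] PC=0: INC 5 -> ACC=5 [depth=0]
Event 2 (INT 0): INT 0 arrives: push (MAIN, PC=1), enter IRQ0 at PC=0 (depth now 1) [depth=1]
Event 3 (INT 0): INT 0 arrives: push (IRQ0, PC=0), enter IRQ0 at PC=0 (depth now 2) [depth=2]
Event 4 (EXEC): [IRQ0] PC=0: INC 1 -> ACC=6 [depth=2]
Event 5 (EXEC): [IRQ0] PC=1: DEC 4 -> ACC=2 [depth=2]
Event 6 (EXEC): [IRQ0] PC=2: DEC 4 -> ACC=-2 [depth=2]
Event 7 (EXEC): [IRQ0] PC=3: IRET -> resume IRQ0 at PC=0 (depth now 1) [depth=1]
Event 8 (EXEC): [IRQ0] PC=0: INC 1 -> ACC=-1 [depth=1]
Event 9 (INT 1): INT 1 arrives: push (IRQ0, PC=1), enter IRQ1 at PC=0 (depth now 2) [depth=2]
Event 10 (EXEC): [IRQ1] PC=0: DEC 4 -> ACC=-5 [depth=2]
Event 11 (EXEC): [IRQ1] PC=1: IRET -> resume IRQ0 at PC=1 (depth now 1) [depth=1]
Event 12 (INT 1): INT 1 arrives: push (IRQ0, PC=1), enter IRQ1 at PC=0 (depth now 2) [depth=2]
Event 13 (EXEC): [IRQ1] PC=0: DEC 4 -> ACC=-9 [depth=2]
Event 14 (EXEC): [IRQ1] PC=1: IRET -> resume IRQ0 at PC=1 (depth now 1) [depth=1]
Event 15 (EXEC): [IRQ0] PC=1: DEC 4 -> ACC=-13 [depth=1]
Event 16 (INT 0): INT 0 arrives: push (IRQ0, PC=2), enter IRQ0 at PC=0 (depth now 2) [depth=2]
Event 17 (EXEC): [IRQ0] PC=0: INC 1 -> ACC=-12 [depth=2]
Event 18 (EXEC): [IRQ0] PC=1: DEC 4 -> ACC=-16 [depth=2]
Event 19 (EXEC): [IRQ0] PC=2: DEC 4 -> ACC=-20 [depth=2]
Event 20 (EXEC): [IRQ0] PC=3: IRET -> resume IRQ0 at PC=2 (depth now 1) [depth=1]
Event 21 (EXEC): [IRQ0] PC=2: DEC 4 -> ACC=-24 [depth=1]
Event 22 (EXEC): [IRQ0] PC=3: IRET -> resume MAIN at PC=1 (depth now 0) [depth=0]
Event 23 (EXEC): [MAIN] PC=1: INC 3 -> ACC=-21 [depth=0]
Event 24 (EXEC): [MAIN] PC=2: NOP [depth=0]
Event 25 (INT 0): INT 0 arrives: push (MAIN, PC=3), enter IRQ0 at PC=0 (depth now 1) [depth=1]
Event 26 (EXEC): [IRQ0] PC=0: INC 1 -> ACC=-20 [depth=1]
Event 27 (EXEC): [IRQ0] PC=1: DEC 4 -> ACC=-24 [depth=1]
Event 28 (EXEC): [IRQ0] PC=2: DEC 4 -> ACC=-28 [depth=1]
Event 29 (EXEC): [IRQ0] PC=3: IRET -> resume MAIN at PC=3 (depth now 0) [depth=0]
Event 30 (EXEC): [MAIN] PC=3: INC 2 -> ACC=-26 [depth=0]
Event 31 (EXEC): [MAIN] PC=4: INC 3 -> ACC=-23 [depth=0]
Event 32 (EXEC): [MAIN] PC=5: HALT [depth=0]
Max depth observed: 2

Answer: 2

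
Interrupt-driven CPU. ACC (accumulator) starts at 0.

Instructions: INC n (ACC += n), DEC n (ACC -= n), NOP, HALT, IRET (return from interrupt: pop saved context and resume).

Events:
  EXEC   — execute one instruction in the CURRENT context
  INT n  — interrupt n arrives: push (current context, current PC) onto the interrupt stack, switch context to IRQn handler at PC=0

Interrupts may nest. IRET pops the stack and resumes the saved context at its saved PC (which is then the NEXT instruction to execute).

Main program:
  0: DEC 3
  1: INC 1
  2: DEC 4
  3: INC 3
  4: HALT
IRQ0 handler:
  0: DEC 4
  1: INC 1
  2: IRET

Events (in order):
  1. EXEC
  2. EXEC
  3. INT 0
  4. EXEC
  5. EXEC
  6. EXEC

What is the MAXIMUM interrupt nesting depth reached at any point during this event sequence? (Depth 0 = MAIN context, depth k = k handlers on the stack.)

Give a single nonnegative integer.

Event 1 (EXEC): [MAIN] PC=0: DEC 3 -> ACC=-3 [depth=0]
Event 2 (EXEC): [MAIN] PC=1: INC 1 -> ACC=-2 [depth=0]
Event 3 (INT 0): INT 0 arrives: push (MAIN, PC=2), enter IRQ0 at PC=0 (depth now 1) [depth=1]
Event 4 (EXEC): [IRQ0] PC=0: DEC 4 -> ACC=-6 [depth=1]
Event 5 (EXEC): [IRQ0] PC=1: INC 1 -> ACC=-5 [depth=1]
Event 6 (EXEC): [IRQ0] PC=2: IRET -> resume MAIN at PC=2 (depth now 0) [depth=0]
Max depth observed: 1

Answer: 1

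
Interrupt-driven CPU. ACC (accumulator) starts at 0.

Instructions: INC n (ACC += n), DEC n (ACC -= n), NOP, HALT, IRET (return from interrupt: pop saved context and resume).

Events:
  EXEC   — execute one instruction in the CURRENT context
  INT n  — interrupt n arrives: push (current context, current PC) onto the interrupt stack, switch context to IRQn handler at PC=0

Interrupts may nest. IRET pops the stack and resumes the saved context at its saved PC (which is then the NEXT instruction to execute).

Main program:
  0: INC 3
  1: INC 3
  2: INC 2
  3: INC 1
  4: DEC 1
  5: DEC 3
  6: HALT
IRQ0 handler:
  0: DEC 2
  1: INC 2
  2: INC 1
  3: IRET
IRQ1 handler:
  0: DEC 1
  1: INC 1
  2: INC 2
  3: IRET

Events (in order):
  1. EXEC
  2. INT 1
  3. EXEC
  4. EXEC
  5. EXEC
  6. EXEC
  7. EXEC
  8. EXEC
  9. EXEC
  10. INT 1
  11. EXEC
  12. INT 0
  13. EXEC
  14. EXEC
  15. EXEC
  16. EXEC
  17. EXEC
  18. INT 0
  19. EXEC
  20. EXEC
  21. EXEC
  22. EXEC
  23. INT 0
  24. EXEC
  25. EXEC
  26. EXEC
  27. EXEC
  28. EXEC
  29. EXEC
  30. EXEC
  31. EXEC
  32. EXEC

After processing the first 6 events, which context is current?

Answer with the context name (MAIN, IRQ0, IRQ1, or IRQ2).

Event 1 (EXEC): [MAIN] PC=0: INC 3 -> ACC=3
Event 2 (INT 1): INT 1 arrives: push (MAIN, PC=1), enter IRQ1 at PC=0 (depth now 1)
Event 3 (EXEC): [IRQ1] PC=0: DEC 1 -> ACC=2
Event 4 (EXEC): [IRQ1] PC=1: INC 1 -> ACC=3
Event 5 (EXEC): [IRQ1] PC=2: INC 2 -> ACC=5
Event 6 (EXEC): [IRQ1] PC=3: IRET -> resume MAIN at PC=1 (depth now 0)

Answer: MAIN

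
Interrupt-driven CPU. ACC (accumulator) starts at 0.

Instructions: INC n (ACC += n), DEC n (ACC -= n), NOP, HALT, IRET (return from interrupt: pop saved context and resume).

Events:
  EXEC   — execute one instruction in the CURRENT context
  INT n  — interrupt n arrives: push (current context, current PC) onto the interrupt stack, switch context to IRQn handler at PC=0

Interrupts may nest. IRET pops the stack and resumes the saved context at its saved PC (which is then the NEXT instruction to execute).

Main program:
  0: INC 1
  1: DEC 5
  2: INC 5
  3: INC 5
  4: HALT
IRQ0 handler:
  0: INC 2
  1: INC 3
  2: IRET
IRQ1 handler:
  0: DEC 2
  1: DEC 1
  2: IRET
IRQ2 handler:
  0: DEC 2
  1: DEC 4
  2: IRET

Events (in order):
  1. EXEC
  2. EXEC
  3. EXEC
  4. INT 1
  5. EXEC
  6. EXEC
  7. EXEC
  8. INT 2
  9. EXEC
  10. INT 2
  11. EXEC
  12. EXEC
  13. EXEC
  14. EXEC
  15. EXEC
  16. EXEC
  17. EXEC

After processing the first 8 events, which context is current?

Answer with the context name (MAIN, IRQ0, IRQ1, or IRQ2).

Answer: IRQ2

Derivation:
Event 1 (EXEC): [MAIN] PC=0: INC 1 -> ACC=1
Event 2 (EXEC): [MAIN] PC=1: DEC 5 -> ACC=-4
Event 3 (EXEC): [MAIN] PC=2: INC 5 -> ACC=1
Event 4 (INT 1): INT 1 arrives: push (MAIN, PC=3), enter IRQ1 at PC=0 (depth now 1)
Event 5 (EXEC): [IRQ1] PC=0: DEC 2 -> ACC=-1
Event 6 (EXEC): [IRQ1] PC=1: DEC 1 -> ACC=-2
Event 7 (EXEC): [IRQ1] PC=2: IRET -> resume MAIN at PC=3 (depth now 0)
Event 8 (INT 2): INT 2 arrives: push (MAIN, PC=3), enter IRQ2 at PC=0 (depth now 1)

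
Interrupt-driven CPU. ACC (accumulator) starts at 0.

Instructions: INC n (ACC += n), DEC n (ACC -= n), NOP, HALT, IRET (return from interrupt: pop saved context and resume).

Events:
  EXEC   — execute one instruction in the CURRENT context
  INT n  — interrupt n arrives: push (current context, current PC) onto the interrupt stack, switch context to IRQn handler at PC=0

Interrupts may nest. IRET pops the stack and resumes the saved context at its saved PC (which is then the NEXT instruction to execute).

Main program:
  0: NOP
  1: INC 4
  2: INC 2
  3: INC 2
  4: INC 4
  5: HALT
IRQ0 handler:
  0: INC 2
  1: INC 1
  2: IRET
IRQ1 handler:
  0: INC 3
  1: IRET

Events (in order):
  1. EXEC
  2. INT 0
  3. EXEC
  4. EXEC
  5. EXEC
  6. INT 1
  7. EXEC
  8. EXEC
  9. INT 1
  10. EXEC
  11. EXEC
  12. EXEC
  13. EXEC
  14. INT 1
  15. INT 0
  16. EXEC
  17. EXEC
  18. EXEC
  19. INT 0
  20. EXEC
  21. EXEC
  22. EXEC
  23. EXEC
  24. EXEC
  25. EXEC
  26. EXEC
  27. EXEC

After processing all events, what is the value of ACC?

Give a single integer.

Answer: 30

Derivation:
Event 1 (EXEC): [MAIN] PC=0: NOP
Event 2 (INT 0): INT 0 arrives: push (MAIN, PC=1), enter IRQ0 at PC=0 (depth now 1)
Event 3 (EXEC): [IRQ0] PC=0: INC 2 -> ACC=2
Event 4 (EXEC): [IRQ0] PC=1: INC 1 -> ACC=3
Event 5 (EXEC): [IRQ0] PC=2: IRET -> resume MAIN at PC=1 (depth now 0)
Event 6 (INT 1): INT 1 arrives: push (MAIN, PC=1), enter IRQ1 at PC=0 (depth now 1)
Event 7 (EXEC): [IRQ1] PC=0: INC 3 -> ACC=6
Event 8 (EXEC): [IRQ1] PC=1: IRET -> resume MAIN at PC=1 (depth now 0)
Event 9 (INT 1): INT 1 arrives: push (MAIN, PC=1), enter IRQ1 at PC=0 (depth now 1)
Event 10 (EXEC): [IRQ1] PC=0: INC 3 -> ACC=9
Event 11 (EXEC): [IRQ1] PC=1: IRET -> resume MAIN at PC=1 (depth now 0)
Event 12 (EXEC): [MAIN] PC=1: INC 4 -> ACC=13
Event 13 (EXEC): [MAIN] PC=2: INC 2 -> ACC=15
Event 14 (INT 1): INT 1 arrives: push (MAIN, PC=3), enter IRQ1 at PC=0 (depth now 1)
Event 15 (INT 0): INT 0 arrives: push (IRQ1, PC=0), enter IRQ0 at PC=0 (depth now 2)
Event 16 (EXEC): [IRQ0] PC=0: INC 2 -> ACC=17
Event 17 (EXEC): [IRQ0] PC=1: INC 1 -> ACC=18
Event 18 (EXEC): [IRQ0] PC=2: IRET -> resume IRQ1 at PC=0 (depth now 1)
Event 19 (INT 0): INT 0 arrives: push (IRQ1, PC=0), enter IRQ0 at PC=0 (depth now 2)
Event 20 (EXEC): [IRQ0] PC=0: INC 2 -> ACC=20
Event 21 (EXEC): [IRQ0] PC=1: INC 1 -> ACC=21
Event 22 (EXEC): [IRQ0] PC=2: IRET -> resume IRQ1 at PC=0 (depth now 1)
Event 23 (EXEC): [IRQ1] PC=0: INC 3 -> ACC=24
Event 24 (EXEC): [IRQ1] PC=1: IRET -> resume MAIN at PC=3 (depth now 0)
Event 25 (EXEC): [MAIN] PC=3: INC 2 -> ACC=26
Event 26 (EXEC): [MAIN] PC=4: INC 4 -> ACC=30
Event 27 (EXEC): [MAIN] PC=5: HALT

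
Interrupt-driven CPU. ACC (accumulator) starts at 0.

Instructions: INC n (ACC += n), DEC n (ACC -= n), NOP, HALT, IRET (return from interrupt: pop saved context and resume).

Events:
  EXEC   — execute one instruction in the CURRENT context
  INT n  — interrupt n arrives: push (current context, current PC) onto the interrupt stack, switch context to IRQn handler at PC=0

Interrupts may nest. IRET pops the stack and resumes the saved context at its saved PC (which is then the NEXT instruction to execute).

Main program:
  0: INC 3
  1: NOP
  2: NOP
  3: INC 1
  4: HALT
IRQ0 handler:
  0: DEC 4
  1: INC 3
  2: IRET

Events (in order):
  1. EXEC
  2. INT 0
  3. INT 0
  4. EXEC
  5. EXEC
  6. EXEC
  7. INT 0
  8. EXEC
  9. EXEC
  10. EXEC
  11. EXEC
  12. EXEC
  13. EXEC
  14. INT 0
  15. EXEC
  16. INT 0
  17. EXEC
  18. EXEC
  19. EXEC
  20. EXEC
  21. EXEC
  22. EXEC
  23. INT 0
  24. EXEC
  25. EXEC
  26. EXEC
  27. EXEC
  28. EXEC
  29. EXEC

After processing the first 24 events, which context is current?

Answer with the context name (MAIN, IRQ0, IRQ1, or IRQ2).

Answer: IRQ0

Derivation:
Event 1 (EXEC): [MAIN] PC=0: INC 3 -> ACC=3
Event 2 (INT 0): INT 0 arrives: push (MAIN, PC=1), enter IRQ0 at PC=0 (depth now 1)
Event 3 (INT 0): INT 0 arrives: push (IRQ0, PC=0), enter IRQ0 at PC=0 (depth now 2)
Event 4 (EXEC): [IRQ0] PC=0: DEC 4 -> ACC=-1
Event 5 (EXEC): [IRQ0] PC=1: INC 3 -> ACC=2
Event 6 (EXEC): [IRQ0] PC=2: IRET -> resume IRQ0 at PC=0 (depth now 1)
Event 7 (INT 0): INT 0 arrives: push (IRQ0, PC=0), enter IRQ0 at PC=0 (depth now 2)
Event 8 (EXEC): [IRQ0] PC=0: DEC 4 -> ACC=-2
Event 9 (EXEC): [IRQ0] PC=1: INC 3 -> ACC=1
Event 10 (EXEC): [IRQ0] PC=2: IRET -> resume IRQ0 at PC=0 (depth now 1)
Event 11 (EXEC): [IRQ0] PC=0: DEC 4 -> ACC=-3
Event 12 (EXEC): [IRQ0] PC=1: INC 3 -> ACC=0
Event 13 (EXEC): [IRQ0] PC=2: IRET -> resume MAIN at PC=1 (depth now 0)
Event 14 (INT 0): INT 0 arrives: push (MAIN, PC=1), enter IRQ0 at PC=0 (depth now 1)
Event 15 (EXEC): [IRQ0] PC=0: DEC 4 -> ACC=-4
Event 16 (INT 0): INT 0 arrives: push (IRQ0, PC=1), enter IRQ0 at PC=0 (depth now 2)
Event 17 (EXEC): [IRQ0] PC=0: DEC 4 -> ACC=-8
Event 18 (EXEC): [IRQ0] PC=1: INC 3 -> ACC=-5
Event 19 (EXEC): [IRQ0] PC=2: IRET -> resume IRQ0 at PC=1 (depth now 1)
Event 20 (EXEC): [IRQ0] PC=1: INC 3 -> ACC=-2
Event 21 (EXEC): [IRQ0] PC=2: IRET -> resume MAIN at PC=1 (depth now 0)
Event 22 (EXEC): [MAIN] PC=1: NOP
Event 23 (INT 0): INT 0 arrives: push (MAIN, PC=2), enter IRQ0 at PC=0 (depth now 1)
Event 24 (EXEC): [IRQ0] PC=0: DEC 4 -> ACC=-6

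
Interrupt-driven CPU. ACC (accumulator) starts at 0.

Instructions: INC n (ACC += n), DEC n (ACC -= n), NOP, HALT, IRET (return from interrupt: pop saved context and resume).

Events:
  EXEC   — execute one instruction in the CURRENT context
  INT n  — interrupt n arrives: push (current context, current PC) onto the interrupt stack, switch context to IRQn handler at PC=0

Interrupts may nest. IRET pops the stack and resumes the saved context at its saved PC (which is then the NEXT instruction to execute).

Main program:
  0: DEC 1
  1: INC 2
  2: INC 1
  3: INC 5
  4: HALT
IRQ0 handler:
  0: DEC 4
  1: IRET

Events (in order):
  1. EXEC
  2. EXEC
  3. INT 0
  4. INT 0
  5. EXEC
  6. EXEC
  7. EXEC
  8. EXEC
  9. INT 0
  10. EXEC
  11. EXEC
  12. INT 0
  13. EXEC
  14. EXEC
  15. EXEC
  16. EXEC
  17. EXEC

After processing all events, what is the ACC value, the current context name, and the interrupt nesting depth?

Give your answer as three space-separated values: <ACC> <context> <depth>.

Event 1 (EXEC): [MAIN] PC=0: DEC 1 -> ACC=-1
Event 2 (EXEC): [MAIN] PC=1: INC 2 -> ACC=1
Event 3 (INT 0): INT 0 arrives: push (MAIN, PC=2), enter IRQ0 at PC=0 (depth now 1)
Event 4 (INT 0): INT 0 arrives: push (IRQ0, PC=0), enter IRQ0 at PC=0 (depth now 2)
Event 5 (EXEC): [IRQ0] PC=0: DEC 4 -> ACC=-3
Event 6 (EXEC): [IRQ0] PC=1: IRET -> resume IRQ0 at PC=0 (depth now 1)
Event 7 (EXEC): [IRQ0] PC=0: DEC 4 -> ACC=-7
Event 8 (EXEC): [IRQ0] PC=1: IRET -> resume MAIN at PC=2 (depth now 0)
Event 9 (INT 0): INT 0 arrives: push (MAIN, PC=2), enter IRQ0 at PC=0 (depth now 1)
Event 10 (EXEC): [IRQ0] PC=0: DEC 4 -> ACC=-11
Event 11 (EXEC): [IRQ0] PC=1: IRET -> resume MAIN at PC=2 (depth now 0)
Event 12 (INT 0): INT 0 arrives: push (MAIN, PC=2), enter IRQ0 at PC=0 (depth now 1)
Event 13 (EXEC): [IRQ0] PC=0: DEC 4 -> ACC=-15
Event 14 (EXEC): [IRQ0] PC=1: IRET -> resume MAIN at PC=2 (depth now 0)
Event 15 (EXEC): [MAIN] PC=2: INC 1 -> ACC=-14
Event 16 (EXEC): [MAIN] PC=3: INC 5 -> ACC=-9
Event 17 (EXEC): [MAIN] PC=4: HALT

Answer: -9 MAIN 0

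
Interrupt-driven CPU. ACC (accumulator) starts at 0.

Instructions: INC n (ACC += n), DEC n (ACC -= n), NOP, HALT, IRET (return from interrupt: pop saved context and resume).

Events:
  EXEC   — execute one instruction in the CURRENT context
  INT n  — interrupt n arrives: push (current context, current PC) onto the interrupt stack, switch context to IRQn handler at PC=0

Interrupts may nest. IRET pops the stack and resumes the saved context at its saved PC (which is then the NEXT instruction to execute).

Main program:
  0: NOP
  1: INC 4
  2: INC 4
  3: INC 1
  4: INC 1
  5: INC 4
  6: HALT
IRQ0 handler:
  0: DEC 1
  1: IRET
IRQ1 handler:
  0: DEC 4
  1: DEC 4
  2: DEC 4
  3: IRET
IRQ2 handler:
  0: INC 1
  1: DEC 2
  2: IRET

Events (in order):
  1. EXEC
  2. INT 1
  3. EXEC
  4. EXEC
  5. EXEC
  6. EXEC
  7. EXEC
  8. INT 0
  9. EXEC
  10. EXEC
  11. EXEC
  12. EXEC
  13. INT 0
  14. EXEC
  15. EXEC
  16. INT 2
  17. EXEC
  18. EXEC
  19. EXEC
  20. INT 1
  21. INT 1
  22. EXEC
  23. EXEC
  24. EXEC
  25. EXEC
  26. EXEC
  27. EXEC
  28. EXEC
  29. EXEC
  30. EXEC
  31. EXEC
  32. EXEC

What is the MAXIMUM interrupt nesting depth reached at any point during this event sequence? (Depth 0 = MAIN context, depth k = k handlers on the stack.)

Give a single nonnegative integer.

Event 1 (EXEC): [MAIN] PC=0: NOP [depth=0]
Event 2 (INT 1): INT 1 arrives: push (MAIN, PC=1), enter IRQ1 at PC=0 (depth now 1) [depth=1]
Event 3 (EXEC): [IRQ1] PC=0: DEC 4 -> ACC=-4 [depth=1]
Event 4 (EXEC): [IRQ1] PC=1: DEC 4 -> ACC=-8 [depth=1]
Event 5 (EXEC): [IRQ1] PC=2: DEC 4 -> ACC=-12 [depth=1]
Event 6 (EXEC): [IRQ1] PC=3: IRET -> resume MAIN at PC=1 (depth now 0) [depth=0]
Event 7 (EXEC): [MAIN] PC=1: INC 4 -> ACC=-8 [depth=0]
Event 8 (INT 0): INT 0 arrives: push (MAIN, PC=2), enter IRQ0 at PC=0 (depth now 1) [depth=1]
Event 9 (EXEC): [IRQ0] PC=0: DEC 1 -> ACC=-9 [depth=1]
Event 10 (EXEC): [IRQ0] PC=1: IRET -> resume MAIN at PC=2 (depth now 0) [depth=0]
Event 11 (EXEC): [MAIN] PC=2: INC 4 -> ACC=-5 [depth=0]
Event 12 (EXEC): [MAIN] PC=3: INC 1 -> ACC=-4 [depth=0]
Event 13 (INT 0): INT 0 arrives: push (MAIN, PC=4), enter IRQ0 at PC=0 (depth now 1) [depth=1]
Event 14 (EXEC): [IRQ0] PC=0: DEC 1 -> ACC=-5 [depth=1]
Event 15 (EXEC): [IRQ0] PC=1: IRET -> resume MAIN at PC=4 (depth now 0) [depth=0]
Event 16 (INT 2): INT 2 arrives: push (MAIN, PC=4), enter IRQ2 at PC=0 (depth now 1) [depth=1]
Event 17 (EXEC): [IRQ2] PC=0: INC 1 -> ACC=-4 [depth=1]
Event 18 (EXEC): [IRQ2] PC=1: DEC 2 -> ACC=-6 [depth=1]
Event 19 (EXEC): [IRQ2] PC=2: IRET -> resume MAIN at PC=4 (depth now 0) [depth=0]
Event 20 (INT 1): INT 1 arrives: push (MAIN, PC=4), enter IRQ1 at PC=0 (depth now 1) [depth=1]
Event 21 (INT 1): INT 1 arrives: push (IRQ1, PC=0), enter IRQ1 at PC=0 (depth now 2) [depth=2]
Event 22 (EXEC): [IRQ1] PC=0: DEC 4 -> ACC=-10 [depth=2]
Event 23 (EXEC): [IRQ1] PC=1: DEC 4 -> ACC=-14 [depth=2]
Event 24 (EXEC): [IRQ1] PC=2: DEC 4 -> ACC=-18 [depth=2]
Event 25 (EXEC): [IRQ1] PC=3: IRET -> resume IRQ1 at PC=0 (depth now 1) [depth=1]
Event 26 (EXEC): [IRQ1] PC=0: DEC 4 -> ACC=-22 [depth=1]
Event 27 (EXEC): [IRQ1] PC=1: DEC 4 -> ACC=-26 [depth=1]
Event 28 (EXEC): [IRQ1] PC=2: DEC 4 -> ACC=-30 [depth=1]
Event 29 (EXEC): [IRQ1] PC=3: IRET -> resume MAIN at PC=4 (depth now 0) [depth=0]
Event 30 (EXEC): [MAIN] PC=4: INC 1 -> ACC=-29 [depth=0]
Event 31 (EXEC): [MAIN] PC=5: INC 4 -> ACC=-25 [depth=0]
Event 32 (EXEC): [MAIN] PC=6: HALT [depth=0]
Max depth observed: 2

Answer: 2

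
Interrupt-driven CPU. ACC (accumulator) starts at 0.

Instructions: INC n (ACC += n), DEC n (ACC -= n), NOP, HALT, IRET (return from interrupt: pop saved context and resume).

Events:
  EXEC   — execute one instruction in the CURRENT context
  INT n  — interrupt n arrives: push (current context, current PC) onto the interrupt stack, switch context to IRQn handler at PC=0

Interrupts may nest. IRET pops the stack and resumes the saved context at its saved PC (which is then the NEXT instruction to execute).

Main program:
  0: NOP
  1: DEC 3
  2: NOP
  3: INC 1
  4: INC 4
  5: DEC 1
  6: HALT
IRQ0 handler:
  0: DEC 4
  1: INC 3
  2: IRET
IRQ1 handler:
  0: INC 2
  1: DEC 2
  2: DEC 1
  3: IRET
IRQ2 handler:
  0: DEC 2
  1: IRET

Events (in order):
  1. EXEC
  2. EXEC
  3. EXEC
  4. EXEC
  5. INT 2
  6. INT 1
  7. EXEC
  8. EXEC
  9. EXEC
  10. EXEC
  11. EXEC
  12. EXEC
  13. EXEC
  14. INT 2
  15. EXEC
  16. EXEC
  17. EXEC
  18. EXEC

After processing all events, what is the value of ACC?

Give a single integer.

Answer: -4

Derivation:
Event 1 (EXEC): [MAIN] PC=0: NOP
Event 2 (EXEC): [MAIN] PC=1: DEC 3 -> ACC=-3
Event 3 (EXEC): [MAIN] PC=2: NOP
Event 4 (EXEC): [MAIN] PC=3: INC 1 -> ACC=-2
Event 5 (INT 2): INT 2 arrives: push (MAIN, PC=4), enter IRQ2 at PC=0 (depth now 1)
Event 6 (INT 1): INT 1 arrives: push (IRQ2, PC=0), enter IRQ1 at PC=0 (depth now 2)
Event 7 (EXEC): [IRQ1] PC=0: INC 2 -> ACC=0
Event 8 (EXEC): [IRQ1] PC=1: DEC 2 -> ACC=-2
Event 9 (EXEC): [IRQ1] PC=2: DEC 1 -> ACC=-3
Event 10 (EXEC): [IRQ1] PC=3: IRET -> resume IRQ2 at PC=0 (depth now 1)
Event 11 (EXEC): [IRQ2] PC=0: DEC 2 -> ACC=-5
Event 12 (EXEC): [IRQ2] PC=1: IRET -> resume MAIN at PC=4 (depth now 0)
Event 13 (EXEC): [MAIN] PC=4: INC 4 -> ACC=-1
Event 14 (INT 2): INT 2 arrives: push (MAIN, PC=5), enter IRQ2 at PC=0 (depth now 1)
Event 15 (EXEC): [IRQ2] PC=0: DEC 2 -> ACC=-3
Event 16 (EXEC): [IRQ2] PC=1: IRET -> resume MAIN at PC=5 (depth now 0)
Event 17 (EXEC): [MAIN] PC=5: DEC 1 -> ACC=-4
Event 18 (EXEC): [MAIN] PC=6: HALT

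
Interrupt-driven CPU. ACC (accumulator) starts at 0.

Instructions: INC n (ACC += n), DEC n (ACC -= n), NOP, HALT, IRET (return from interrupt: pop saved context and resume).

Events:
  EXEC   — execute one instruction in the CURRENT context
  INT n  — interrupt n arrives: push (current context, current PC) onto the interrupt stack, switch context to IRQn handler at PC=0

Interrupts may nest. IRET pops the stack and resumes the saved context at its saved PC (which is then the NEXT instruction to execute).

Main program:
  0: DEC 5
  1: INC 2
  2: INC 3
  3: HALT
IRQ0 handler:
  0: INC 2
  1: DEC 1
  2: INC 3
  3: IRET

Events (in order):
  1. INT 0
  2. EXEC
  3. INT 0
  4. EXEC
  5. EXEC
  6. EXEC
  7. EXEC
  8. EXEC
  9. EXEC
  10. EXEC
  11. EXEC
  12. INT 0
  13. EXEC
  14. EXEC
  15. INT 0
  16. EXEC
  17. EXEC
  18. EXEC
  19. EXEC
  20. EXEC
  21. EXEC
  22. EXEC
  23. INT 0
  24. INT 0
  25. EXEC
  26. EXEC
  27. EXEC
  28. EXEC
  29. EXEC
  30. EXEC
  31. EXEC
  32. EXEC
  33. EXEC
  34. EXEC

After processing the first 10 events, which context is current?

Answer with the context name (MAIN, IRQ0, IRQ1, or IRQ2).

Answer: MAIN

Derivation:
Event 1 (INT 0): INT 0 arrives: push (MAIN, PC=0), enter IRQ0 at PC=0 (depth now 1)
Event 2 (EXEC): [IRQ0] PC=0: INC 2 -> ACC=2
Event 3 (INT 0): INT 0 arrives: push (IRQ0, PC=1), enter IRQ0 at PC=0 (depth now 2)
Event 4 (EXEC): [IRQ0] PC=0: INC 2 -> ACC=4
Event 5 (EXEC): [IRQ0] PC=1: DEC 1 -> ACC=3
Event 6 (EXEC): [IRQ0] PC=2: INC 3 -> ACC=6
Event 7 (EXEC): [IRQ0] PC=3: IRET -> resume IRQ0 at PC=1 (depth now 1)
Event 8 (EXEC): [IRQ0] PC=1: DEC 1 -> ACC=5
Event 9 (EXEC): [IRQ0] PC=2: INC 3 -> ACC=8
Event 10 (EXEC): [IRQ0] PC=3: IRET -> resume MAIN at PC=0 (depth now 0)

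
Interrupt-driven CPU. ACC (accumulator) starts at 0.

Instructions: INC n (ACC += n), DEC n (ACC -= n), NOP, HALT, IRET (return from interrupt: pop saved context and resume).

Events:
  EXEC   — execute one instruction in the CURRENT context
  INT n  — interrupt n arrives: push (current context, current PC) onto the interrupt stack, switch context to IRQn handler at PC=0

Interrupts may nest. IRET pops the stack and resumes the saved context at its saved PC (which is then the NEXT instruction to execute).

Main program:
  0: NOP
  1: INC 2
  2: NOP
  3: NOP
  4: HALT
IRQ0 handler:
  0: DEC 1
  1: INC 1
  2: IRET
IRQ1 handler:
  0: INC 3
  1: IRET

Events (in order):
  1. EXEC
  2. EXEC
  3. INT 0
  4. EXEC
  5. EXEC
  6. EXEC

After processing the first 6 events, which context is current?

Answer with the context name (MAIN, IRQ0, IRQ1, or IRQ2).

Event 1 (EXEC): [MAIN] PC=0: NOP
Event 2 (EXEC): [MAIN] PC=1: INC 2 -> ACC=2
Event 3 (INT 0): INT 0 arrives: push (MAIN, PC=2), enter IRQ0 at PC=0 (depth now 1)
Event 4 (EXEC): [IRQ0] PC=0: DEC 1 -> ACC=1
Event 5 (EXEC): [IRQ0] PC=1: INC 1 -> ACC=2
Event 6 (EXEC): [IRQ0] PC=2: IRET -> resume MAIN at PC=2 (depth now 0)

Answer: MAIN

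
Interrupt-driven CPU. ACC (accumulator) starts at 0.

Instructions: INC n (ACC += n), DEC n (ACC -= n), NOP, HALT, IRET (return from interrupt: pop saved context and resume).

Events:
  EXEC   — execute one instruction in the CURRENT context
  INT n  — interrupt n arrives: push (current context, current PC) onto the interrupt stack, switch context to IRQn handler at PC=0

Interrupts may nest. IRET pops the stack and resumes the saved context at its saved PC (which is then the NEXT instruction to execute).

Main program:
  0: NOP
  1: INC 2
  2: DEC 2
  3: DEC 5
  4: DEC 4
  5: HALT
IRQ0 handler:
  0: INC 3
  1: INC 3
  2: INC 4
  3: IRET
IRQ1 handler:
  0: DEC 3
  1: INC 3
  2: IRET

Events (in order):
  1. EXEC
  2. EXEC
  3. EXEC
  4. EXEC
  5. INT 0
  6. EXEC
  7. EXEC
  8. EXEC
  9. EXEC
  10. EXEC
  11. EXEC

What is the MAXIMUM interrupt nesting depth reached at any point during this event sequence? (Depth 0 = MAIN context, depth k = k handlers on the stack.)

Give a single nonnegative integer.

Event 1 (EXEC): [MAIN] PC=0: NOP [depth=0]
Event 2 (EXEC): [MAIN] PC=1: INC 2 -> ACC=2 [depth=0]
Event 3 (EXEC): [MAIN] PC=2: DEC 2 -> ACC=0 [depth=0]
Event 4 (EXEC): [MAIN] PC=3: DEC 5 -> ACC=-5 [depth=0]
Event 5 (INT 0): INT 0 arrives: push (MAIN, PC=4), enter IRQ0 at PC=0 (depth now 1) [depth=1]
Event 6 (EXEC): [IRQ0] PC=0: INC 3 -> ACC=-2 [depth=1]
Event 7 (EXEC): [IRQ0] PC=1: INC 3 -> ACC=1 [depth=1]
Event 8 (EXEC): [IRQ0] PC=2: INC 4 -> ACC=5 [depth=1]
Event 9 (EXEC): [IRQ0] PC=3: IRET -> resume MAIN at PC=4 (depth now 0) [depth=0]
Event 10 (EXEC): [MAIN] PC=4: DEC 4 -> ACC=1 [depth=0]
Event 11 (EXEC): [MAIN] PC=5: HALT [depth=0]
Max depth observed: 1

Answer: 1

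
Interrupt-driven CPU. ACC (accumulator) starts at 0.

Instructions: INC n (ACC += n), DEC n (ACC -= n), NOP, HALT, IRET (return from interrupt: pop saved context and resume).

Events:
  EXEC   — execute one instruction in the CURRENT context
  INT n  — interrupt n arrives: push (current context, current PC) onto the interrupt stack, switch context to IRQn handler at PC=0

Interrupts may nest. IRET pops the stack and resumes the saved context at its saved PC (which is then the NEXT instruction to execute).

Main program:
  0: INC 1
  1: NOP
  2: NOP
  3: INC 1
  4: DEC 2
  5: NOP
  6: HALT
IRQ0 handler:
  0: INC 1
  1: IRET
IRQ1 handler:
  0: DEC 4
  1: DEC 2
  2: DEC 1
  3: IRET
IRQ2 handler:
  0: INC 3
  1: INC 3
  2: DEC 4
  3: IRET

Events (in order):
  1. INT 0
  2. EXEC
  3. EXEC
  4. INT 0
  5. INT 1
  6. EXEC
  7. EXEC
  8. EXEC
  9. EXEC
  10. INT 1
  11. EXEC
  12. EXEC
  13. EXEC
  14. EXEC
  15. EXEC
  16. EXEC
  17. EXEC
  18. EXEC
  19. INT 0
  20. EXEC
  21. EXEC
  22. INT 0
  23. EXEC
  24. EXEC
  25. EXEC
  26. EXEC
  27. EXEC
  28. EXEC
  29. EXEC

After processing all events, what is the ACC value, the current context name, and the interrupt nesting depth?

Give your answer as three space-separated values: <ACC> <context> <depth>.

Answer: -10 MAIN 0

Derivation:
Event 1 (INT 0): INT 0 arrives: push (MAIN, PC=0), enter IRQ0 at PC=0 (depth now 1)
Event 2 (EXEC): [IRQ0] PC=0: INC 1 -> ACC=1
Event 3 (EXEC): [IRQ0] PC=1: IRET -> resume MAIN at PC=0 (depth now 0)
Event 4 (INT 0): INT 0 arrives: push (MAIN, PC=0), enter IRQ0 at PC=0 (depth now 1)
Event 5 (INT 1): INT 1 arrives: push (IRQ0, PC=0), enter IRQ1 at PC=0 (depth now 2)
Event 6 (EXEC): [IRQ1] PC=0: DEC 4 -> ACC=-3
Event 7 (EXEC): [IRQ1] PC=1: DEC 2 -> ACC=-5
Event 8 (EXEC): [IRQ1] PC=2: DEC 1 -> ACC=-6
Event 9 (EXEC): [IRQ1] PC=3: IRET -> resume IRQ0 at PC=0 (depth now 1)
Event 10 (INT 1): INT 1 arrives: push (IRQ0, PC=0), enter IRQ1 at PC=0 (depth now 2)
Event 11 (EXEC): [IRQ1] PC=0: DEC 4 -> ACC=-10
Event 12 (EXEC): [IRQ1] PC=1: DEC 2 -> ACC=-12
Event 13 (EXEC): [IRQ1] PC=2: DEC 1 -> ACC=-13
Event 14 (EXEC): [IRQ1] PC=3: IRET -> resume IRQ0 at PC=0 (depth now 1)
Event 15 (EXEC): [IRQ0] PC=0: INC 1 -> ACC=-12
Event 16 (EXEC): [IRQ0] PC=1: IRET -> resume MAIN at PC=0 (depth now 0)
Event 17 (EXEC): [MAIN] PC=0: INC 1 -> ACC=-11
Event 18 (EXEC): [MAIN] PC=1: NOP
Event 19 (INT 0): INT 0 arrives: push (MAIN, PC=2), enter IRQ0 at PC=0 (depth now 1)
Event 20 (EXEC): [IRQ0] PC=0: INC 1 -> ACC=-10
Event 21 (EXEC): [IRQ0] PC=1: IRET -> resume MAIN at PC=2 (depth now 0)
Event 22 (INT 0): INT 0 arrives: push (MAIN, PC=2), enter IRQ0 at PC=0 (depth now 1)
Event 23 (EXEC): [IRQ0] PC=0: INC 1 -> ACC=-9
Event 24 (EXEC): [IRQ0] PC=1: IRET -> resume MAIN at PC=2 (depth now 0)
Event 25 (EXEC): [MAIN] PC=2: NOP
Event 26 (EXEC): [MAIN] PC=3: INC 1 -> ACC=-8
Event 27 (EXEC): [MAIN] PC=4: DEC 2 -> ACC=-10
Event 28 (EXEC): [MAIN] PC=5: NOP
Event 29 (EXEC): [MAIN] PC=6: HALT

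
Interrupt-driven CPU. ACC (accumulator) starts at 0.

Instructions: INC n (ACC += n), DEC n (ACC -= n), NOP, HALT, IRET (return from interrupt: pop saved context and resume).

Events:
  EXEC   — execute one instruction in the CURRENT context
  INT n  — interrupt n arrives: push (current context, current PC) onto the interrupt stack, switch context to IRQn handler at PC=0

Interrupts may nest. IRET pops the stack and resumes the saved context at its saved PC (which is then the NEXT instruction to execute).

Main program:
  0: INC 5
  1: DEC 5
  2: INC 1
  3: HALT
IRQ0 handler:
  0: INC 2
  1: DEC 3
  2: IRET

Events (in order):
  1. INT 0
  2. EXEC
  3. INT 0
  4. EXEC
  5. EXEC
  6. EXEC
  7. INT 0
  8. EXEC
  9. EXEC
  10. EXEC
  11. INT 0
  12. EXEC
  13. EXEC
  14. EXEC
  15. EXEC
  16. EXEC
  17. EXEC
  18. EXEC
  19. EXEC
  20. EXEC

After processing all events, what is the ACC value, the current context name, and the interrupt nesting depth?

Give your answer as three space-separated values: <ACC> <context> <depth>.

Event 1 (INT 0): INT 0 arrives: push (MAIN, PC=0), enter IRQ0 at PC=0 (depth now 1)
Event 2 (EXEC): [IRQ0] PC=0: INC 2 -> ACC=2
Event 3 (INT 0): INT 0 arrives: push (IRQ0, PC=1), enter IRQ0 at PC=0 (depth now 2)
Event 4 (EXEC): [IRQ0] PC=0: INC 2 -> ACC=4
Event 5 (EXEC): [IRQ0] PC=1: DEC 3 -> ACC=1
Event 6 (EXEC): [IRQ0] PC=2: IRET -> resume IRQ0 at PC=1 (depth now 1)
Event 7 (INT 0): INT 0 arrives: push (IRQ0, PC=1), enter IRQ0 at PC=0 (depth now 2)
Event 8 (EXEC): [IRQ0] PC=0: INC 2 -> ACC=3
Event 9 (EXEC): [IRQ0] PC=1: DEC 3 -> ACC=0
Event 10 (EXEC): [IRQ0] PC=2: IRET -> resume IRQ0 at PC=1 (depth now 1)
Event 11 (INT 0): INT 0 arrives: push (IRQ0, PC=1), enter IRQ0 at PC=0 (depth now 2)
Event 12 (EXEC): [IRQ0] PC=0: INC 2 -> ACC=2
Event 13 (EXEC): [IRQ0] PC=1: DEC 3 -> ACC=-1
Event 14 (EXEC): [IRQ0] PC=2: IRET -> resume IRQ0 at PC=1 (depth now 1)
Event 15 (EXEC): [IRQ0] PC=1: DEC 3 -> ACC=-4
Event 16 (EXEC): [IRQ0] PC=2: IRET -> resume MAIN at PC=0 (depth now 0)
Event 17 (EXEC): [MAIN] PC=0: INC 5 -> ACC=1
Event 18 (EXEC): [MAIN] PC=1: DEC 5 -> ACC=-4
Event 19 (EXEC): [MAIN] PC=2: INC 1 -> ACC=-3
Event 20 (EXEC): [MAIN] PC=3: HALT

Answer: -3 MAIN 0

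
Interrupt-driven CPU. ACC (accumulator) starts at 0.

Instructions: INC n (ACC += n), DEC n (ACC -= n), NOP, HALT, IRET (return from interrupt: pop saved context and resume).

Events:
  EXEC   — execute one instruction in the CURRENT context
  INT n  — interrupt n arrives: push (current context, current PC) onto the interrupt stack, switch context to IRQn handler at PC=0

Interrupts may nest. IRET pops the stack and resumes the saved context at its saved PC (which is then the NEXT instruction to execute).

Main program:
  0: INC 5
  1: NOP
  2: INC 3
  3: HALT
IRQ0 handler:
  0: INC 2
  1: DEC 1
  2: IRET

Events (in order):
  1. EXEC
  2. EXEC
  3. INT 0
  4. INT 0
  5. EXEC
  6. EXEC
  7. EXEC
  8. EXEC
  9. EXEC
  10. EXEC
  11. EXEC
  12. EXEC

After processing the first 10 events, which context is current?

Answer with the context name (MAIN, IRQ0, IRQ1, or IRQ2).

Answer: MAIN

Derivation:
Event 1 (EXEC): [MAIN] PC=0: INC 5 -> ACC=5
Event 2 (EXEC): [MAIN] PC=1: NOP
Event 3 (INT 0): INT 0 arrives: push (MAIN, PC=2), enter IRQ0 at PC=0 (depth now 1)
Event 4 (INT 0): INT 0 arrives: push (IRQ0, PC=0), enter IRQ0 at PC=0 (depth now 2)
Event 5 (EXEC): [IRQ0] PC=0: INC 2 -> ACC=7
Event 6 (EXEC): [IRQ0] PC=1: DEC 1 -> ACC=6
Event 7 (EXEC): [IRQ0] PC=2: IRET -> resume IRQ0 at PC=0 (depth now 1)
Event 8 (EXEC): [IRQ0] PC=0: INC 2 -> ACC=8
Event 9 (EXEC): [IRQ0] PC=1: DEC 1 -> ACC=7
Event 10 (EXEC): [IRQ0] PC=2: IRET -> resume MAIN at PC=2 (depth now 0)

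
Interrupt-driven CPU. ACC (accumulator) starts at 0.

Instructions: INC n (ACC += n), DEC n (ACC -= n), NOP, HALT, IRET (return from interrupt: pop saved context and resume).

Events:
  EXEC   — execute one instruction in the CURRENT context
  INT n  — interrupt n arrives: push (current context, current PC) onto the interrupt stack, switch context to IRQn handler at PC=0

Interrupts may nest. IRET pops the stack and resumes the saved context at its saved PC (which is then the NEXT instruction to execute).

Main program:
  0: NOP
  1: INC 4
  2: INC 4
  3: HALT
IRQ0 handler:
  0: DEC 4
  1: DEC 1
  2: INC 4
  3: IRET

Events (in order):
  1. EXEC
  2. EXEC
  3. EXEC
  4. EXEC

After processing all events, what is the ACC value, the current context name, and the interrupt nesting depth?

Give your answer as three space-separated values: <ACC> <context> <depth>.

Answer: 8 MAIN 0

Derivation:
Event 1 (EXEC): [MAIN] PC=0: NOP
Event 2 (EXEC): [MAIN] PC=1: INC 4 -> ACC=4
Event 3 (EXEC): [MAIN] PC=2: INC 4 -> ACC=8
Event 4 (EXEC): [MAIN] PC=3: HALT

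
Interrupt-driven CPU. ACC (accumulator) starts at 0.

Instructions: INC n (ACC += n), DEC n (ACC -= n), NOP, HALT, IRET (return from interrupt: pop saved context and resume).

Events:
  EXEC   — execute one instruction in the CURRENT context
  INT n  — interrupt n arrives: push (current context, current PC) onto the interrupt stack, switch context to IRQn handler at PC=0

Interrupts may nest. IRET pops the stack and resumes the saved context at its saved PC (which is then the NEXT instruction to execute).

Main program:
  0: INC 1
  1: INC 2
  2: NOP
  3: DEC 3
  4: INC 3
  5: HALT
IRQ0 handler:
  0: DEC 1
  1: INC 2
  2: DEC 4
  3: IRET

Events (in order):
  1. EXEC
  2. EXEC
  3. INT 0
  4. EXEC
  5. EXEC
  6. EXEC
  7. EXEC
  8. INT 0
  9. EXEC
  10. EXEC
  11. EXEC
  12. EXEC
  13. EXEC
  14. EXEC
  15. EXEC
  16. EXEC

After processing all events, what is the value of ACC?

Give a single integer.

Event 1 (EXEC): [MAIN] PC=0: INC 1 -> ACC=1
Event 2 (EXEC): [MAIN] PC=1: INC 2 -> ACC=3
Event 3 (INT 0): INT 0 arrives: push (MAIN, PC=2), enter IRQ0 at PC=0 (depth now 1)
Event 4 (EXEC): [IRQ0] PC=0: DEC 1 -> ACC=2
Event 5 (EXEC): [IRQ0] PC=1: INC 2 -> ACC=4
Event 6 (EXEC): [IRQ0] PC=2: DEC 4 -> ACC=0
Event 7 (EXEC): [IRQ0] PC=3: IRET -> resume MAIN at PC=2 (depth now 0)
Event 8 (INT 0): INT 0 arrives: push (MAIN, PC=2), enter IRQ0 at PC=0 (depth now 1)
Event 9 (EXEC): [IRQ0] PC=0: DEC 1 -> ACC=-1
Event 10 (EXEC): [IRQ0] PC=1: INC 2 -> ACC=1
Event 11 (EXEC): [IRQ0] PC=2: DEC 4 -> ACC=-3
Event 12 (EXEC): [IRQ0] PC=3: IRET -> resume MAIN at PC=2 (depth now 0)
Event 13 (EXEC): [MAIN] PC=2: NOP
Event 14 (EXEC): [MAIN] PC=3: DEC 3 -> ACC=-6
Event 15 (EXEC): [MAIN] PC=4: INC 3 -> ACC=-3
Event 16 (EXEC): [MAIN] PC=5: HALT

Answer: -3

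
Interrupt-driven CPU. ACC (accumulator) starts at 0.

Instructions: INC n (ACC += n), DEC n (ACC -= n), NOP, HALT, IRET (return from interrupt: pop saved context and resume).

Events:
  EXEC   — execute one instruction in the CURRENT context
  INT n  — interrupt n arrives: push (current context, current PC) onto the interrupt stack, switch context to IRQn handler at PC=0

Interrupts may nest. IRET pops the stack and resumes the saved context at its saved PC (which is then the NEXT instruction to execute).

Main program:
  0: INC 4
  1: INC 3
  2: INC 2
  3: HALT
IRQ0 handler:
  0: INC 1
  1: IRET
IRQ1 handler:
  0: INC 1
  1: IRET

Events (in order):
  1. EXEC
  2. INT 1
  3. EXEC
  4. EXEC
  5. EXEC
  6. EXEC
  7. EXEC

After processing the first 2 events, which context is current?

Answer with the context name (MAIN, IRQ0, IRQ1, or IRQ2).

Answer: IRQ1

Derivation:
Event 1 (EXEC): [MAIN] PC=0: INC 4 -> ACC=4
Event 2 (INT 1): INT 1 arrives: push (MAIN, PC=1), enter IRQ1 at PC=0 (depth now 1)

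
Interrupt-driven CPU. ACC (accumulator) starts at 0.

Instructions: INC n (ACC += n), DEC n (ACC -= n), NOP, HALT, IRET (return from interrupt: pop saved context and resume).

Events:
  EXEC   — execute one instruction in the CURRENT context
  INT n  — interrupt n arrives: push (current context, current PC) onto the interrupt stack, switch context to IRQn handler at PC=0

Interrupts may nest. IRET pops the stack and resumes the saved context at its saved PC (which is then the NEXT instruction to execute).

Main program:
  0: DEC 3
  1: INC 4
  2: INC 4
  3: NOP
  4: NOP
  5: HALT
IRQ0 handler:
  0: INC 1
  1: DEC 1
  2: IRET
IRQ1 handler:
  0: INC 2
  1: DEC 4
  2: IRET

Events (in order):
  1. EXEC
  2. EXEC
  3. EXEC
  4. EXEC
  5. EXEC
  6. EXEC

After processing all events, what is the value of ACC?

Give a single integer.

Answer: 5

Derivation:
Event 1 (EXEC): [MAIN] PC=0: DEC 3 -> ACC=-3
Event 2 (EXEC): [MAIN] PC=1: INC 4 -> ACC=1
Event 3 (EXEC): [MAIN] PC=2: INC 4 -> ACC=5
Event 4 (EXEC): [MAIN] PC=3: NOP
Event 5 (EXEC): [MAIN] PC=4: NOP
Event 6 (EXEC): [MAIN] PC=5: HALT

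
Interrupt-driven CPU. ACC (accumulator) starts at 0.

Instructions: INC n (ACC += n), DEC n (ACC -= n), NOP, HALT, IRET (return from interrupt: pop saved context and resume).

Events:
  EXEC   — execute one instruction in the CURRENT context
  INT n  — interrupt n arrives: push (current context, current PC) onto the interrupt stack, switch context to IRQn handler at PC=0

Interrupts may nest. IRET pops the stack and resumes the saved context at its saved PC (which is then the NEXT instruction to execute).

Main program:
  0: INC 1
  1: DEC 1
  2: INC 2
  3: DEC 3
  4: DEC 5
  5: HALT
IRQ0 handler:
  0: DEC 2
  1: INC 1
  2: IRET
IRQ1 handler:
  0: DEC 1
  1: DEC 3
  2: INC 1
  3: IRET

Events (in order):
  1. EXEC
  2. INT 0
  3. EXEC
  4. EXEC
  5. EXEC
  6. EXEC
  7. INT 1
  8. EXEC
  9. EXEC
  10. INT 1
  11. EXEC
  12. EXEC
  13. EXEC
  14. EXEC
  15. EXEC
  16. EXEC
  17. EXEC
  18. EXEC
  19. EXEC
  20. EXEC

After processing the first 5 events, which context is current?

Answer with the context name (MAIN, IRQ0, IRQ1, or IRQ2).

Event 1 (EXEC): [MAIN] PC=0: INC 1 -> ACC=1
Event 2 (INT 0): INT 0 arrives: push (MAIN, PC=1), enter IRQ0 at PC=0 (depth now 1)
Event 3 (EXEC): [IRQ0] PC=0: DEC 2 -> ACC=-1
Event 4 (EXEC): [IRQ0] PC=1: INC 1 -> ACC=0
Event 5 (EXEC): [IRQ0] PC=2: IRET -> resume MAIN at PC=1 (depth now 0)

Answer: MAIN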